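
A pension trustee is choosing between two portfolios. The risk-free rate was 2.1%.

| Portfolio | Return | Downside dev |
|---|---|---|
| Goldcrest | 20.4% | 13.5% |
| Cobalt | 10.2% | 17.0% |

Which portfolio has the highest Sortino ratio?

Goldcrest: Sortino ratio = (20.4% − 2.1%) / 13.5% = 1.356
Cobalt: Sortino ratio = (10.2% − 2.1%) / 17.0% = 0.476
Highest: Goldcrest (1.356).

Goldcrest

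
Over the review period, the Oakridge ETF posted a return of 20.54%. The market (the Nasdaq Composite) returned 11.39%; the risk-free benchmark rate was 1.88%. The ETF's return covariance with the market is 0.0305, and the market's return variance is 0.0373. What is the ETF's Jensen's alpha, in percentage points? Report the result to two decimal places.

10.88

β = Cov / Var = 0.0305 / 0.0373 = 0.8177
E[R] = Rf + β(Rm − Rf) = 1.88% + 0.8177 × (11.39% − 1.88%) = 9.6563%
α = Rp − E[R] = 20.54% − 9.6563% = 10.8837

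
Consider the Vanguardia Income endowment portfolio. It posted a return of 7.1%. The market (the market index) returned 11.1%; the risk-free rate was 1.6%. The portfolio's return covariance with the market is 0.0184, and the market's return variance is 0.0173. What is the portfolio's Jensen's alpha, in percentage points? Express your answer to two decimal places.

-4.60

β = Cov / Var = 0.0184 / 0.0173 = 1.0636
E[R] = Rf + β(Rm − Rf) = 1.6% + 1.0636 × (11.1% − 1.6%) = 11.7042%
α = Rp − E[R] = 7.1% − 11.7042% = -4.6042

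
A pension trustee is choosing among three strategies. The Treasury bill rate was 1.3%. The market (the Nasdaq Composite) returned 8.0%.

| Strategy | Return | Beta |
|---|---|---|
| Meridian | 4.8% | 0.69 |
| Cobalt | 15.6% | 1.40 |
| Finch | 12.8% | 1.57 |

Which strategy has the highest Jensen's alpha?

Meridian: α = 4.8% − [1.3% + 0.69 × (8.0% − 1.3%)] = -1.123
Cobalt: α = 15.6% − [1.3% + 1.40 × (8.0% − 1.3%)] = 4.920
Finch: α = 12.8% − [1.3% + 1.57 × (8.0% − 1.3%)] = 0.981
Highest: Cobalt (4.920).

Cobalt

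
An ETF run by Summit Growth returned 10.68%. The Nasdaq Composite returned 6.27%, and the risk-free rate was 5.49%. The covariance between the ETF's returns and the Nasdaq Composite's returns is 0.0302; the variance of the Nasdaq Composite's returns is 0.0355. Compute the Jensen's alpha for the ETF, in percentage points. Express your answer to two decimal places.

4.53

β = Cov / Var = 0.0302 / 0.0355 = 0.8507
E[R] = Rf + β(Rm − Rf) = 5.49% + 0.8507 × (6.27% − 5.49%) = 6.1535%
α = Rp − E[R] = 10.68% − 6.1535% = 4.5265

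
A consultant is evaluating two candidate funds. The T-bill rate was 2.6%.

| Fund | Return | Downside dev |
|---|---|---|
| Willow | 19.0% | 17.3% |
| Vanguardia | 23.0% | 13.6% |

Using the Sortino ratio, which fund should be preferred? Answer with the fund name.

Vanguardia

Willow: Sortino ratio = (19.0% − 2.6%) / 17.3% = 0.948
Vanguardia: Sortino ratio = (23.0% − 2.6%) / 13.6% = 1.500
Highest: Vanguardia (1.500).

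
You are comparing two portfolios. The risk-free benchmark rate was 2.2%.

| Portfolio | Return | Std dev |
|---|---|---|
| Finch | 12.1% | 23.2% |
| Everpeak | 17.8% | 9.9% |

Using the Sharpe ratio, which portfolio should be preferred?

Everpeak

Finch: Sharpe ratio = (12.1% − 2.2%) / 23.2% = 0.427
Everpeak: Sharpe ratio = (17.8% − 2.2%) / 9.9% = 1.576
Highest: Everpeak (1.576).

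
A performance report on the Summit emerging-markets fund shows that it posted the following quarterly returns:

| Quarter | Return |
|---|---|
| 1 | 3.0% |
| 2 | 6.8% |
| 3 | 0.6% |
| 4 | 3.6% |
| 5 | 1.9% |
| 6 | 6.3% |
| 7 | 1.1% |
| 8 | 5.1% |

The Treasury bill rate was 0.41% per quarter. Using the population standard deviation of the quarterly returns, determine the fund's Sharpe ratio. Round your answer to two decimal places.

Mean return r̄ = 28.40 / 8 = 3.5500%
Σ(r − r̄)² = (3 − 3.5500)² + (6.8 − 3.5500)² + … = 38.2600
σ = √[38.2600 / 8] = 2.1869%
Sharpe = (r̄ − rf) / σ = (3.5500 − 0.41) / 2.1869 = 3.1400 / 2.1869 = 1.4358

1.44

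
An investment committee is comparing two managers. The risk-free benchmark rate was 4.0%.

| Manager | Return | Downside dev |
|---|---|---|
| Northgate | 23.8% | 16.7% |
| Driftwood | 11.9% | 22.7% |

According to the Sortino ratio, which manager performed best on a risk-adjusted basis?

Northgate

Northgate: Sortino ratio = (23.8% − 4.0%) / 16.7% = 1.186
Driftwood: Sortino ratio = (11.9% − 4.0%) / 22.7% = 0.348
Highest: Northgate (1.186).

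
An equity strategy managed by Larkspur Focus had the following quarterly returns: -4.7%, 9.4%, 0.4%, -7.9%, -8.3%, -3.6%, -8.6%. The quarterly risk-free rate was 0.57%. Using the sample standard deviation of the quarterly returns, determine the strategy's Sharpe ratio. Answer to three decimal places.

Mean return r̄ = -23.30 / 7 = -3.3286%
Σ(r − r̄)² = 251.2743; sample σ = √(251.2743/6) = 6.4714%
Sharpe = (r̄ − rf) / σ = (-3.3286 − 0.57) / 6.4714 = -3.8986 / 6.4714 = -0.6024

-0.602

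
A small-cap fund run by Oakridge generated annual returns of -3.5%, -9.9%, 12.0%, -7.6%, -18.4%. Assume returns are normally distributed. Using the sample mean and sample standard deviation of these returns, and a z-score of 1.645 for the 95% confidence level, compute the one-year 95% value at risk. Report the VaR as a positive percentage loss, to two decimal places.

r̄ = (-3.5 − 9.9 + 12 − 7.6 − 18.4) / 5 = -27.40 / 5 = -5.4800%
Σ(r − r̄)² = (-3.5 − (-5.4800))² + (-9.9 − (-5.4800))² + … = 500.4280
σ = √[500.4280 / 4] = 11.1851%
VaR = −(r̄ − z·σ) = −(-5.4800 − 1.645 × 11.1851) = −(-23.8795) = 23.8795%

23.88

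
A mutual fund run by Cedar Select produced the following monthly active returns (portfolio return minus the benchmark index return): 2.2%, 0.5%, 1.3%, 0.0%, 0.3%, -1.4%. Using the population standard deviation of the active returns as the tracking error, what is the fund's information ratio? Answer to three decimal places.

0.434

r̄ = (2.2 + 0.5 + 1.3 + 0 + 0.3 − 1.4) / 6 = 2.90 / 6 = 0.4833%
Population σ = √[Σ(r − r̄)² / 6] = √[7.4283 / 6] = √1.2381 = 1.1127%
IR = r̄ / tracking error = 0.4833 / 1.1127 = 0.4343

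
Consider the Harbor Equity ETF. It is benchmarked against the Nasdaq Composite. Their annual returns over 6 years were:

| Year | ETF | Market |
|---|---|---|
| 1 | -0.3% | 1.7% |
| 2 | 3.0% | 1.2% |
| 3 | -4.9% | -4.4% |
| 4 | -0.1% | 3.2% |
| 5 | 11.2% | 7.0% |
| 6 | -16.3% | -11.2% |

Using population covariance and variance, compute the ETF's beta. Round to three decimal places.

r̄p = -1.2333%,  r̄m = -0.4167%
Cov = Σ(rp − r̄p)(rm − r̄m) / 6 = 47.0344
Var(rm) = Σ(rm − r̄m)² / 6 = 34.5547
β = Cov / Var = 47.0344 / 34.5547 = 1.3612

1.361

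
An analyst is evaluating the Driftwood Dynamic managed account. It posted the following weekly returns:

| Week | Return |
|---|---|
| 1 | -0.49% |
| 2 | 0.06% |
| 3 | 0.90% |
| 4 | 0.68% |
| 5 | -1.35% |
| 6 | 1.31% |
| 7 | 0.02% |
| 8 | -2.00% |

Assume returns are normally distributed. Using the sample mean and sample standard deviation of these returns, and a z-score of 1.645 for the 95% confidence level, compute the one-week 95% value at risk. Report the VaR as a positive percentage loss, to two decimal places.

r̄ = (-0.49 + 0.06 + 0.9 + 0.68 − 1.35 + 1.31 + 0.02 − 2) / 8 = -0.1088%
Σ(r − r̄)² = (-0.49 − (-0.1088))² + (0.06 − (-0.1088))² + (0.9 − (-0.1088))² + … = 8.9605
sample σ = √(8.9605 / 7) = √1.2801 = 1.1314%
VaR = −(r̄ − z·σ) = −(-0.1088 − 1.645 × 1.1314) = −(-1.9700) = 1.9700%

1.97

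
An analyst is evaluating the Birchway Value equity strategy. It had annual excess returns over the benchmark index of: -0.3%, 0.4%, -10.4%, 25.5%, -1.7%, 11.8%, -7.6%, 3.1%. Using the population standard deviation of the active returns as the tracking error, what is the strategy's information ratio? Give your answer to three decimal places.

0.243

μ = (-0.3 + 0.4 − 10.4 + 25.5 − 1.7 + 11.8 − 7.6 + 3.1) / 8 = 20.80 / 8 = 2.6000%
Population σ = √[Σ(r − μ)² / 8] = √[914.0800 / 8] = √114.2600 = 10.6892%
IR = μ / tracking error = 2.6000 / 10.6892 = 0.2432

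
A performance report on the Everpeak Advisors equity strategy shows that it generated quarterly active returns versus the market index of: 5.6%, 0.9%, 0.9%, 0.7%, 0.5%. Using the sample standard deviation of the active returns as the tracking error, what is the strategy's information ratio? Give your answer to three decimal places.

0.791

Mean return r̄ = 8.60 / 5 = 1.7200%
Sample std dev = √[18.9280 / 4] = 2.1753%
IR = r̄ / tracking error = 1.7200 / 2.1753 = 0.7907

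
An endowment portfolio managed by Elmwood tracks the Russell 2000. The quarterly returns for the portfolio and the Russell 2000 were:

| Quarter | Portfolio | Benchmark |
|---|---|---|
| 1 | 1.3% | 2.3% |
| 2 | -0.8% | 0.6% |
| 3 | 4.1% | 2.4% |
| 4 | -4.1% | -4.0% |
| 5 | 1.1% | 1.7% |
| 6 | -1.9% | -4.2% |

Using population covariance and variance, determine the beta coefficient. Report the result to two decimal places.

r̄p = -0.0500%,  r̄m = -0.2000%
Cov = Σ(rp − r̄p)(rm − r̄m) / 6 = 6.4233
Var(rm) = Σ(rm − r̄m)² / 6 = 7.9500
β = Cov / Var = 6.4233 / 7.9500 = 0.8080

0.81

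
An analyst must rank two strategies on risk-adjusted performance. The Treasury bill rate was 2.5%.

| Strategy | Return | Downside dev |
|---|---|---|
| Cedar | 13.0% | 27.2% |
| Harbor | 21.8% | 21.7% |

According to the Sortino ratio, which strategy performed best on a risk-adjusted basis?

Cedar: Sortino ratio = (13.0% − 2.5%) / 27.2% = 0.386
Harbor: Sortino ratio = (21.8% − 2.5%) / 21.7% = 0.889
Highest: Harbor (0.889).

Harbor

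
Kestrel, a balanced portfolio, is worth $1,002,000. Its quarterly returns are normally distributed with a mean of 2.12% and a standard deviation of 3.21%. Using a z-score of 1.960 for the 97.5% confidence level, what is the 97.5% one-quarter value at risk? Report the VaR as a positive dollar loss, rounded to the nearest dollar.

Return at the 97.5% tail: μ − z·σ = 2.12% − 1.960 × 3.21% = 2.12 − 6.2916 = -4.1716%
VaR = −(-4.1716%) × $1,002,000 = 4.1716% × $1,002,000 = $41,799

$41,799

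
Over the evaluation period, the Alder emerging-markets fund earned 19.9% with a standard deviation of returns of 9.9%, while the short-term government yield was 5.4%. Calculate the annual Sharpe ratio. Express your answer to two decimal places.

Sharpe = (Rp − Rf) / σp = (19.9% − 5.4%) / 9.9% = 14.50% / 9.9% = 1.4646

1.46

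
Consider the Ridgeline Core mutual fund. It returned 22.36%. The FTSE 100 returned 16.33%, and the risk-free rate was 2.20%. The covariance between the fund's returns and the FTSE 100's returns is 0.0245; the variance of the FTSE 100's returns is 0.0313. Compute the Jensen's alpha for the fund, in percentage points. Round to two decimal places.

9.10

β = Cov / Var = 0.0245 / 0.0313 = 0.7827
E[R] = Rf + β(Rm − Rf) = 2.20% + 0.7827 × (16.33% − 2.20%) = 13.2596%
α = Rp − E[R] = 22.36% − 13.2596% = 9.1004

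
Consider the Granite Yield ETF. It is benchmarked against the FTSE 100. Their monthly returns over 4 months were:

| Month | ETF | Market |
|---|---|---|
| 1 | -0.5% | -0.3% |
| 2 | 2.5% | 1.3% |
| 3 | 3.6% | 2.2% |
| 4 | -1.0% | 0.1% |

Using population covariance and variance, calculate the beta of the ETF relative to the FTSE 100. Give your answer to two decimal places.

1.90

r̄p = 1.1500%,  r̄m = 0.8250%
Cov = Σ(rp − r̄p)(rm − r̄m) / 4 = 1.8563
Var(rm) = Σ(rm − r̄m)² / 4 = 0.9769
β = Cov / Var = 1.8563 / 0.9769 = 1.9002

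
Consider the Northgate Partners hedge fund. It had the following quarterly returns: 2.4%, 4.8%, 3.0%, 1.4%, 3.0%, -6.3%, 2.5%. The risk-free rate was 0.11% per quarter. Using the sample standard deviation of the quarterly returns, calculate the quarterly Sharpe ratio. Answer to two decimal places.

r̄ = (2.4 + 4.8 + 3 + 1.4 + 3 − 6.3 + 2.5) / 7 = 10.80 / 7 = 1.5429%
Sample σ = √[Σ(r − r̄)² / 6] = √[78.0371 / 6] = √13.0062 = 3.6064%
Sharpe = (r̄ − rf) / σ = (1.5429 − 0.11) / 3.6064 = 1.4329 / 3.6064 = 0.3973

0.40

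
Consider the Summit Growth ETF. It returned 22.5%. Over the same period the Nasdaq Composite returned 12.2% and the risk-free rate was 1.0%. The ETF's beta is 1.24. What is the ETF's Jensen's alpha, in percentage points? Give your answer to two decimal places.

7.61

CAPM expected return = Rf + β(Rm − Rf) = 1.0% + 1.24 × (12.2% − 1.0%) = 1 + 1.24 × 11.20 = 14.8880%
Jensen's α = Rp − E[R] = 22.5% − 14.8880% = 7.6120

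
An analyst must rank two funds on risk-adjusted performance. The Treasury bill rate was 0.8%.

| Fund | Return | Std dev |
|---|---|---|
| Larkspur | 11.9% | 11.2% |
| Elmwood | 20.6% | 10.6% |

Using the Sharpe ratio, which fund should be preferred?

Larkspur: Sharpe ratio = (11.9% − 0.8%) / 11.2% = 0.991
Elmwood: Sharpe ratio = (20.6% − 0.8%) / 10.6% = 1.868
Highest: Elmwood (1.868).

Elmwood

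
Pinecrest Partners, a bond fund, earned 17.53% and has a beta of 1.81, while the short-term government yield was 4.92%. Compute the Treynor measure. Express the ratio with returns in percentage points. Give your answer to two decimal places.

Treynor = (Rp − Rf) / β = (17.53% − 4.92%) / 1.81 = 12.61 / 1.81 = 6.9669

6.97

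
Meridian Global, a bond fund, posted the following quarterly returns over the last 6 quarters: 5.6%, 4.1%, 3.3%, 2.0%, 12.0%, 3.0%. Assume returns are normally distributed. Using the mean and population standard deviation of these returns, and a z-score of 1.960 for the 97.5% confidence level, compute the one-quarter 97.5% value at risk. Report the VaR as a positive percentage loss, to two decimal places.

1.50

r̄ = (5.6 + 4.1 + 3.3 + 2 + 12 + 3) / 6 = 30.00 / 6 = 5.0000%
Σ(r − r̄)² = 66.0600; population σ = √(66.0600/6) = 3.3181%
VaR = −(r̄ − z·σ) = −(5.0000 − 1.960 × 3.3181) = −(-1.5035) = 1.5035%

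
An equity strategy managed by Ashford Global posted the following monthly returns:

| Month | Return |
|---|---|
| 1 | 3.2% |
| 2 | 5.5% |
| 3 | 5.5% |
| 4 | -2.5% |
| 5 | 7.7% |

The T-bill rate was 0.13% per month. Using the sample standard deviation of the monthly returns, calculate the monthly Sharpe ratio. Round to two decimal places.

μ = (3.2 + 5.5 + 5.5 − 2.5 + 7.7) / 5 = 3.8800%
Sample σ = √[Σ(r − μ)² / 4] = √[61.0080 / 4] = √15.2520 = 3.9054%
Sharpe = (μ − rf) / σ = (3.8800 − 0.13) / 3.9054 = 3.7500 / 3.9054 = 0.9602

0.96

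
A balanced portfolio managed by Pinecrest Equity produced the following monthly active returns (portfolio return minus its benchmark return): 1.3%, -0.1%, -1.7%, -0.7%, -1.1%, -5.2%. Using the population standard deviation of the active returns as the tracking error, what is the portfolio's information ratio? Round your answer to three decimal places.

r̄ = (1.3 − 0.1 − 1.7 − 0.7 − 1.1 − 5.2) / 6 = -7.50 / 6 = -1.2500%
Σ(r − r̄)² = 23.9550; population σ = √(23.9550/6) = 1.9981%
IR = r̄ / tracking error = -1.2500 / 1.9981 = -0.6256

-0.626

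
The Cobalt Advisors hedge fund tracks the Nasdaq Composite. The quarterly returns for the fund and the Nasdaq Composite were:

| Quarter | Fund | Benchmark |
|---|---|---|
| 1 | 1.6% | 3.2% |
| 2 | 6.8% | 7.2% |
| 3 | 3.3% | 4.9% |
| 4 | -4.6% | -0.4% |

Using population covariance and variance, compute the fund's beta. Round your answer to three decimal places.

r̄p = 1.7750%,  r̄m = 3.7250%
Cov = Σ(rp − r̄p)(rm − r̄m) / 4 = 11.4106
Var(rm) = Σ(rm − r̄m)² / 4 = 7.6869
β = Cov / Var = 11.4106 / 7.6869 = 1.4844

1.484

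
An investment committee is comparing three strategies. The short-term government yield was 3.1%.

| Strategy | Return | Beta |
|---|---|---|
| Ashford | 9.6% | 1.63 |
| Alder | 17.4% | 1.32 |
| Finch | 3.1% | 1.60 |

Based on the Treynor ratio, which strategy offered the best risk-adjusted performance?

Alder

Ashford: Treynor = (9.6% − 3.1%) / 1.63 = 3.988
Alder: Treynor = (17.4% − 3.1%) / 1.32 = 10.833
Finch: Treynor = (3.1% − 3.1%) / 1.60 = 0.000
Highest: Alder (10.833).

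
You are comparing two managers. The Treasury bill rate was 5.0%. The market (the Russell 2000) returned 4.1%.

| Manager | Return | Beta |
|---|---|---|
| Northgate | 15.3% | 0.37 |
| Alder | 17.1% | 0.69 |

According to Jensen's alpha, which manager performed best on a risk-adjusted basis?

Northgate: α = 15.3% − [5.0% + 0.37 × (4.1% − 5.0%)] = 10.633
Alder: α = 17.1% − [5.0% + 0.69 × (4.1% − 5.0%)] = 12.721
Highest: Alder (12.721).

Alder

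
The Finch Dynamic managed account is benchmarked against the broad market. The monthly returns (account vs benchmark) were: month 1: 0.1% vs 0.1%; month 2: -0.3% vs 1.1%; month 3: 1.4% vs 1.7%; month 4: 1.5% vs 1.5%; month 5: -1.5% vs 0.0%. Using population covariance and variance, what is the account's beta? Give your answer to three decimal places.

r̄p = 0.2400%,  r̄m = 0.8800%
Cov = Σ(rp − r̄p)(rm − r̄m) / 5 = 0.6508
Var(rm) = Σ(rm − r̄m)² / 5 = 0.4976
β = Cov / Var = 0.6508 / 0.4976 = 1.3079

1.308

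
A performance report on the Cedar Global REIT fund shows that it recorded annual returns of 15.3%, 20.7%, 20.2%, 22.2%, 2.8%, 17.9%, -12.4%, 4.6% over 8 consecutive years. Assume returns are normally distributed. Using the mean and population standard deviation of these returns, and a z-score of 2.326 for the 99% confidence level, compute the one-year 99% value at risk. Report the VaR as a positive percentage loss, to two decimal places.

r̄ = (15.3 + 20.7 + 20.2 + 22.2 + 2.8 + 17.9 − 12.4 + 4.6) / 8 = 11.4125%
Population std dev = √[1024.6688 / 8] = 11.3174%
VaR = −(r̄ − z·σ) = −(11.4125 − 2.326 × 11.3174) = −(-14.9118) = 14.9118%

14.91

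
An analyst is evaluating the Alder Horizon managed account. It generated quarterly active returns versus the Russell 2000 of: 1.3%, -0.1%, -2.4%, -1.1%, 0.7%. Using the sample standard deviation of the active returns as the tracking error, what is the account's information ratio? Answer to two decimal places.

-0.22

r̄ = (1.3 − 0.1 − 2.4 − 1.1 + 0.7) / 5 = -0.3200%
Σ(r − r̄)² = 8.6480; sample σ = √(8.6480/4) = 1.4704%
IR = r̄ / tracking error = -0.3200 / 1.4704 = -0.2176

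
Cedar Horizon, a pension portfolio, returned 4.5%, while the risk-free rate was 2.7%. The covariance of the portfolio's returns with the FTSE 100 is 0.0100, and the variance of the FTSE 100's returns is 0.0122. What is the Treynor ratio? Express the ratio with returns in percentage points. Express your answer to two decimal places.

2.20

β = Cov / Var = 0.0100 / 0.0122 = 0.8197
Treynor = (Rp − Rf) / β = (4.5% − 2.7%) / 0.8197 = 1.80 / 0.8197 = 2.1959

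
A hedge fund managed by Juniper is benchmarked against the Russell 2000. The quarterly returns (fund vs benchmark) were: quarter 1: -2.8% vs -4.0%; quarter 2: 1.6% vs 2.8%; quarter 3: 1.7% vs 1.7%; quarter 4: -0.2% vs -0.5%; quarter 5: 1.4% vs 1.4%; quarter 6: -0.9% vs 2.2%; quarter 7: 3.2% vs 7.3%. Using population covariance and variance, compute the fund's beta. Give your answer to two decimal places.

r̄p = 0.5714%,  r̄m = 1.5571%
Cov = Σ(rp − r̄p)(rm − r̄m) / 7 = 5.1116
Var(rm) = Σ(rm − r̄m)² / 7 = 10.0139
β = Cov / Var = 5.1116 / 10.0139 = 0.5105

0.51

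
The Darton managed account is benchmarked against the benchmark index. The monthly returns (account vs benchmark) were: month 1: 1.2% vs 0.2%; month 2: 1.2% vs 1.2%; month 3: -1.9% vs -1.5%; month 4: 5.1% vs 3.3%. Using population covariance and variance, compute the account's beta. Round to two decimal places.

r̄p = 1.4000%,  r̄m = 0.8000%
Cov = Σ(rp − r̄p)(rm − r̄m) / 4 = 4.2200
Var(rm) = Σ(rm − r̄m)² / 4 = 3.0150
β = Cov / Var = 4.2200 / 3.0150 = 1.3997

1.40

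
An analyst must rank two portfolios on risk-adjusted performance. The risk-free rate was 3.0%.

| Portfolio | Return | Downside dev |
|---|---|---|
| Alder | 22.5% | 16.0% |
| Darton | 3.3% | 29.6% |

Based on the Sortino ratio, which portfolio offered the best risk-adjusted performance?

Alder

Alder: Sortino ratio = (22.5% − 3.0%) / 16.0% = 1.219
Darton: Sortino ratio = (3.3% − 3.0%) / 29.6% = 0.010
Highest: Alder (1.219).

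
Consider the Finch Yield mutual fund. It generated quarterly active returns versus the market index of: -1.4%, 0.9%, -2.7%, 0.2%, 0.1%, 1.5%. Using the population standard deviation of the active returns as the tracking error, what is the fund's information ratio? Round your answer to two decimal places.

r̄ = (-1.4 + 0.9 − 2.7 + 0.2 + 0.1 + 1.5) / 6 = -1.40 / 6 = -0.2333%
Σ(r − r̄)² = 12.0333; population σ = √(12.0333/6) = 1.4162%
IR = r̄ / tracking error = -0.2333 / 1.4162 = -0.1647

-0.16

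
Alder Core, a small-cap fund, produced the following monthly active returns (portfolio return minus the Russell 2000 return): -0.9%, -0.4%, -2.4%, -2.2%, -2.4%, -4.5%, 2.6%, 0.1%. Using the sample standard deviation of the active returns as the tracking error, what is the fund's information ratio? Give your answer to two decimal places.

μ = (-0.9 − 0.4 − 2.4 − 2.2 − 2.4 − 4.5 + 2.6 + 0.1) / 8 = -10.10 / 8 = -1.2625%
Σ(r − μ)² = 31.5988; sample σ = √(31.5988/7) = 2.1246%
IR = μ / tracking error = -1.2625 / 2.1246 = -0.5942

-0.59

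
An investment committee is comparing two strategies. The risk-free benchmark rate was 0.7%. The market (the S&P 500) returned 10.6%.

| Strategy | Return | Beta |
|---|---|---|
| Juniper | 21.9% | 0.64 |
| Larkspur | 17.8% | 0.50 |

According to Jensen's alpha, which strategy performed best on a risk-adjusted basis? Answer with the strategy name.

Juniper: α = 21.9% − [0.7% + 0.64 × (10.6% − 0.7%)] = 14.864
Larkspur: α = 17.8% − [0.7% + 0.50 × (10.6% − 0.7%)] = 12.150
Highest: Juniper (14.864).

Juniper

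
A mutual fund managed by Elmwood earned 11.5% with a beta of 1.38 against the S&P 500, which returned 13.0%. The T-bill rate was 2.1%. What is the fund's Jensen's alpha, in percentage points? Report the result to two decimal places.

CAPM expected return = Rf + β(Rm − Rf) = 2.1% + 1.38 × (13.0% − 2.1%) = 2.1 + 1.38 × 10.90 = 17.1420%
Jensen's α = Rp − E[R] = 11.5% − 17.1420% = -5.6420

-5.64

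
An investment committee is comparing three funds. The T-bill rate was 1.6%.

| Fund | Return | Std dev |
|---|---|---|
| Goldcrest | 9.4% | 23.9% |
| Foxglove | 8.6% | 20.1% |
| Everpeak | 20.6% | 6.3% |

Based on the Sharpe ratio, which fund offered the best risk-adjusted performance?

Goldcrest: Sharpe ratio = (9.4% − 1.6%) / 23.9% = 0.326
Foxglove: Sharpe ratio = (8.6% − 1.6%) / 20.1% = 0.348
Everpeak: Sharpe ratio = (20.6% − 1.6%) / 6.3% = 3.016
Highest: Everpeak (3.016).

Everpeak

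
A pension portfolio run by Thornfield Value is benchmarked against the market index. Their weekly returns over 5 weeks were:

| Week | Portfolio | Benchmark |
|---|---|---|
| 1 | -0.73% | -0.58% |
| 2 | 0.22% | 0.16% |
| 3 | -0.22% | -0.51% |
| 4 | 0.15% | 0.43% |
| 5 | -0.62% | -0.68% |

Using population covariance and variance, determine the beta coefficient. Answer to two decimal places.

0.78

r̄p = -0.2400%,  r̄m = -0.2360%
Cov = Σ(rp − r̄p)(rm − r̄m) / 5 = 0.1547
Var(rm) = Σ(rm − r̄m)² / 5 = 0.1982
β = Cov / Var = 0.1547 / 0.1982 = 0.7805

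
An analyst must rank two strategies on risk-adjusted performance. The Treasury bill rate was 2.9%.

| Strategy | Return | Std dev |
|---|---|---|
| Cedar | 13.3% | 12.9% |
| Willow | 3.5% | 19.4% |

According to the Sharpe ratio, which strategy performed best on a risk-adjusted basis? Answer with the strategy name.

Cedar: Sharpe ratio = (13.3% − 2.9%) / 12.9% = 0.806
Willow: Sharpe ratio = (3.5% − 2.9%) / 19.4% = 0.031
Highest: Cedar (0.806).

Cedar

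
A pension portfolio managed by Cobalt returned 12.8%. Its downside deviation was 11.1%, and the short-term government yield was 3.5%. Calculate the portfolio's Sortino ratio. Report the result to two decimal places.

0.84

Sortino = (Rp − Rf) / σd = (12.8% − 3.5%) / 11.1% = 9.30% / 11.1% = 0.8378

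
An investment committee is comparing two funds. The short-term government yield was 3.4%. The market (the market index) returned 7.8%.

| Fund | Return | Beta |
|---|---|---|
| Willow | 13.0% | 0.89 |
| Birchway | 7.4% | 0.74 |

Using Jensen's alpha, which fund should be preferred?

Willow: α = 13.0% − [3.4% + 0.89 × (7.8% − 3.4%)] = 5.684
Birchway: α = 7.4% − [3.4% + 0.74 × (7.8% − 3.4%)] = 0.744
Highest: Willow (5.684).

Willow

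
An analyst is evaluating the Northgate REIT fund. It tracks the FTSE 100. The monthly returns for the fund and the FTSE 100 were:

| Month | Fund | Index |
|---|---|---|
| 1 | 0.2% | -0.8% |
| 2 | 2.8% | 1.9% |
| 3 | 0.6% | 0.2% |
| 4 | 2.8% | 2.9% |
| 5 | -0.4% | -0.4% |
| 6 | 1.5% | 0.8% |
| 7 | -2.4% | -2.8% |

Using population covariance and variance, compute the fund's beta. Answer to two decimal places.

r̄p = 0.7286%,  r̄m = 0.2571%
Cov = Σ(rp − r̄p)(rm − r̄m) / 7 = 2.8812
Var(rm) = Σ(rm − r̄m)² / 7 = 2.9824
β = Cov / Var = 2.8812 / 2.9824 = 0.9661

0.97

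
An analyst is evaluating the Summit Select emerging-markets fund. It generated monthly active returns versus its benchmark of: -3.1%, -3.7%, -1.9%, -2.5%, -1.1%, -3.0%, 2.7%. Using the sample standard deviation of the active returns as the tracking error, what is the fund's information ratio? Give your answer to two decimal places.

-0.83

μ = (-3.1 − 3.7 − 1.9 − 2.5 − 1.1 − 3 + 2.7) / 7 = -1.8000%
Σ(r − μ)² = (-3.1 − (-1.8000))² + (-3.7 − (-1.8000))² + (-1.9 − (-1.8000))² + … = 27.9800
sample σ = √(27.9800 / 6) = √4.6633 = 2.1595%
IR = μ / tracking error = -1.8000 / 2.1595 = -0.8335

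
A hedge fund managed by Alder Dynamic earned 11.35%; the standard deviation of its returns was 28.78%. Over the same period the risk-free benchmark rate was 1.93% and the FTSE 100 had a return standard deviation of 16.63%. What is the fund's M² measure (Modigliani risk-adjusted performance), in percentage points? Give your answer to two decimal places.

7.37

Sharpe = (Rp − Rf) / σp = (11.35% − 1.93%) / 28.78% = 0.3273
M² = Rf + Sharpe × σm = 1.93% + 0.3273 × 16.63% = 7.3730%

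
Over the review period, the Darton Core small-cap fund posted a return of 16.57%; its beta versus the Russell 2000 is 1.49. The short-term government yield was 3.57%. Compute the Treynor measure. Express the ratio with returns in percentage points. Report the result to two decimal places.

8.72

Treynor = (Rp − Rf) / β = (16.57% − 3.57%) / 1.49 = 13.00 / 1.49 = 8.7248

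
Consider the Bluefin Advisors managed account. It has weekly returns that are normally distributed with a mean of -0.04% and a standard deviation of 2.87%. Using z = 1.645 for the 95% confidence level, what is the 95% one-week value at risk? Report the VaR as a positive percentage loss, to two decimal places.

4.76

VaR (as % loss) = −(μ − z·σ) = −(-0.04% − 1.645 × 2.87%) = −(-4.76115%) = 4.76115%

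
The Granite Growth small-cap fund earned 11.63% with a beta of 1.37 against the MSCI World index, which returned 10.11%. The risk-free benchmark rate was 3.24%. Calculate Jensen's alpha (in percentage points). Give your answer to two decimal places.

CAPM expected return = Rf + β(Rm − Rf) = 3.24% + 1.37 × (10.11% − 3.24%) = 3.24 + 1.37 × 6.87 = 12.6519%
Jensen's α = Rp − E[R] = 11.63% − 12.6519% = -1.0219

-1.02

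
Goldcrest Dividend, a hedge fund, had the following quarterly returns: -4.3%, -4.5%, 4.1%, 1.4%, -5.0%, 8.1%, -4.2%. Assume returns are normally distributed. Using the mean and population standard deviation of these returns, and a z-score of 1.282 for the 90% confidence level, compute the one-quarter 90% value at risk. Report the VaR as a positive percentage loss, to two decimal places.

6.81

μ = (-4.3 − 4.5 + 4.1 + 1.4 − 5 + 8.1 − 4.2) / 7 = -0.6286%
Population std dev = √[162.9943 / 7] = 4.8254%
VaR = −(μ − z·σ) = −(-0.6286 − 1.282 × 4.8254) = −(-6.8148) = 6.8148%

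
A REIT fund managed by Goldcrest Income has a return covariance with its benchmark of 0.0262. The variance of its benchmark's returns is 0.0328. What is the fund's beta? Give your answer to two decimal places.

0.80

β = Cov(Rp, Rm) / Var(Rm) = 0.0262 / 0.0328 = 0.7988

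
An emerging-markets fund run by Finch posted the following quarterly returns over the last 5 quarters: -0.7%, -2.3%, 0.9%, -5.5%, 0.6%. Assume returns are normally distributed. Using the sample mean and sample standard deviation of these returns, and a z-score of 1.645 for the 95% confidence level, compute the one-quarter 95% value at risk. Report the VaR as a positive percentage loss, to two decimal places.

r̄ = (-0.7 − 2.3 + 0.9 − 5.5 + 0.6) / 5 = -1.4000%
Σ(r − r̄)² = 27.4000; sample σ = √(27.4000/4) = 2.6173%
VaR = −(r̄ − z·σ) = −(-1.4000 − 1.645 × 2.6173) = −(-5.7055) = 5.7055%

5.71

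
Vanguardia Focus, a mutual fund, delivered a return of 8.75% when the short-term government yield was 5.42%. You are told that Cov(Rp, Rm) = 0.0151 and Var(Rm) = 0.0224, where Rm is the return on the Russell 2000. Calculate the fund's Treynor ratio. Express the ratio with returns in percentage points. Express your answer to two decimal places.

4.94

β = Cov / Var = 0.0151 / 0.0224 = 0.6741
Treynor = (Rp − Rf) / β = (8.75% − 5.42%) / 0.6741 = 3.33 / 0.6741 = 4.9399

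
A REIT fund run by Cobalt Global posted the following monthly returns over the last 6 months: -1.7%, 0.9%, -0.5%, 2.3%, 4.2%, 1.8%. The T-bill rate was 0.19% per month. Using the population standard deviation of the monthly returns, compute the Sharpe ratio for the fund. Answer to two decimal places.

0.51

Mean return r̄ = 7.00 / 6 = 1.1667%
Population std dev = √[21.9533 / 6] = 1.9128%
Sharpe = (r̄ − rf) / σ = (1.1667 − 0.19) / 1.9128 = 0.9767 / 1.9128 = 0.5106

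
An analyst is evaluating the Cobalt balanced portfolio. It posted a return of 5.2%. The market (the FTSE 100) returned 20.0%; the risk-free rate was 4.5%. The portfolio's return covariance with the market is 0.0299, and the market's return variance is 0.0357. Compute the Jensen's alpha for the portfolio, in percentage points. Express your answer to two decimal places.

-12.28

β = Cov / Var = 0.0299 / 0.0357 = 0.8375
E[R] = Rf + β(Rm − Rf) = 4.5% + 0.8375 × (20.0% − 4.5%) = 17.4813%
α = Rp − E[R] = 5.2% − 17.4813% = -12.2813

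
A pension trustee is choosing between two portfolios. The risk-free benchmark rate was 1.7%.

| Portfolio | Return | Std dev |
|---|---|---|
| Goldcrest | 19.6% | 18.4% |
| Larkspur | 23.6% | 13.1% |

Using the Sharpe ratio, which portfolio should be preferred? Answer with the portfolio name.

Goldcrest: Sharpe ratio = (19.6% − 1.7%) / 18.4% = 0.973
Larkspur: Sharpe ratio = (23.6% − 1.7%) / 13.1% = 1.672
Highest: Larkspur (1.672).

Larkspur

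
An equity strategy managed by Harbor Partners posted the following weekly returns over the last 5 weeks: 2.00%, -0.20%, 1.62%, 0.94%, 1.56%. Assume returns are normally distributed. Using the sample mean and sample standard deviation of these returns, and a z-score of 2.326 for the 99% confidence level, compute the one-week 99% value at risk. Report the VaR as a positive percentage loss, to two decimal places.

Mean return r̄ = 5.920 / 5 = 1.1840%
Σ(r − r̄)² = (2 − 1.1840)² + (-0.2 − 1.1840)² + (1.62 − 1.1840)² + … = 2.9723
σ = √[2.9723 / 4] = 0.8620%
VaR = −(r̄ − z·σ) = −(1.1840 − 2.326 × 0.8620) = −(-0.8210) = 0.8210%

0.82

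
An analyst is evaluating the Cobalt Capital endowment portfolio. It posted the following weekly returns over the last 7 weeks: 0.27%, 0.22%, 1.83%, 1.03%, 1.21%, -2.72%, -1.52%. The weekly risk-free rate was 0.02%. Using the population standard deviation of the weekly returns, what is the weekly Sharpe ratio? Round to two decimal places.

Mean return μ = 0.320 / 7 = 0.0457%
Σ(r − μ)² = 15.6894; population σ = √(15.6894/7) = 1.4971%
Sharpe = (μ − rf) / σ = (0.0457 − 0.02) / 1.4971 = 0.0257 / 1.4971 = 0.0172

0.02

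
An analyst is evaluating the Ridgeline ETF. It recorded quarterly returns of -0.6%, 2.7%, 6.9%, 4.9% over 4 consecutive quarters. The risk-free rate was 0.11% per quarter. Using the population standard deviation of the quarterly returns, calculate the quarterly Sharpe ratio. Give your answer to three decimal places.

r̄ = (-0.6 + 2.7 + 6.9 + 4.9) / 4 = 13.90 / 4 = 3.4750%
Σ(r − r̄)² = (-0.6 − 3.4750)² + (2.7 − 3.4750)² + … = 30.9675
σ = √[30.9675 / 4] = 2.7824%
Sharpe = (r̄ − rf) / σ = (3.4750 − 0.11) / 2.7824 = 3.3650 / 2.7824 = 1.2094

1.209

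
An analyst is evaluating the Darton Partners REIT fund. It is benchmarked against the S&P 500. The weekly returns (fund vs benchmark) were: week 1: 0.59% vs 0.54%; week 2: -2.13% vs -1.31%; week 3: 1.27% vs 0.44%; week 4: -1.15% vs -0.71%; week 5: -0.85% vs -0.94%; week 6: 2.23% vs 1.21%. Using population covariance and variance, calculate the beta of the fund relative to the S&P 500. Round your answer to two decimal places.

r̄p = -0.0067%,  r̄m = -0.1283%
Cov = Σ(rp − r̄p)(rm − r̄m) / 6 = 1.3294
Var(rm) = Σ(rm − r̄m)² / 6 = 0.8257
β = Cov / Var = 1.3294 / 0.8257 = 1.6100

1.61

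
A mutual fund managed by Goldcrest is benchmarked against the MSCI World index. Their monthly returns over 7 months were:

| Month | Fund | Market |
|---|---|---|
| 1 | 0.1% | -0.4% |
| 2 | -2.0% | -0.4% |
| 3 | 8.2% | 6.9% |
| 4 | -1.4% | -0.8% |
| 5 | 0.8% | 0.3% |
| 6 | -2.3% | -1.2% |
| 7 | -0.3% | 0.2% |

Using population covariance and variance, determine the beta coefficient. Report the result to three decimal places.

r̄p = 0.4429%,  r̄m = 0.6571%
Cov = Σ(rp − r̄p)(rm − r̄m) / 7 = 8.4804
Var(rm) = Σ(rm − r̄m)² / 7 = 6.7310
β = Cov / Var = 8.4804 / 6.7310 = 1.2599

1.260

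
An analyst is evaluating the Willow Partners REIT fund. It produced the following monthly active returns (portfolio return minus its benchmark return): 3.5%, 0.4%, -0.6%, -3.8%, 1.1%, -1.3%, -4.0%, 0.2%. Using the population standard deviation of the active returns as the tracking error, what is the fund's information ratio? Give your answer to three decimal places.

-0.241

Mean return μ = -4.50 / 8 = -0.5625%
Σ(r − μ)² = (3.5 − (-0.5625))² + (0.4 − (-0.5625))² + (-0.6 − (-0.5625))² + … = 43.6188
population σ = √(43.6188 / 8) = √5.4524 = 2.3350%
IR = μ / tracking error = -0.5625 / 2.3350 = -0.2409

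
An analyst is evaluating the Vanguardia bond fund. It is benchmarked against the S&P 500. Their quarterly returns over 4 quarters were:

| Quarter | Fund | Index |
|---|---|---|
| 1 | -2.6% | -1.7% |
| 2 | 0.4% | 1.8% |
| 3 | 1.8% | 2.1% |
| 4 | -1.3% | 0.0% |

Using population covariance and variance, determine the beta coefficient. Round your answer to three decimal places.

1.056

r̄p = -0.4250%,  r̄m = 0.5500%
Cov = Σ(rp − r̄p)(rm − r̄m) / 4 = 2.4638
Var(rm) = Σ(rm − r̄m)² / 4 = 2.3325
β = Cov / Var = 2.4638 / 2.3325 = 1.0563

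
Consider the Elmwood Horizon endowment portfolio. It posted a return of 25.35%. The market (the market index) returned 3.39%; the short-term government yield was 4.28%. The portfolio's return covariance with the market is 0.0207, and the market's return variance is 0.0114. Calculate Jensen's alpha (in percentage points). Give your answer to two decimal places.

β = Cov / Var = 0.0207 / 0.0114 = 1.8158
E[R] = Rf + β(Rm − Rf) = 4.28% + 1.8158 × (3.39% − 4.28%) = 2.6639%
α = Rp − E[R] = 25.35% − 2.6639% = 22.6861

22.69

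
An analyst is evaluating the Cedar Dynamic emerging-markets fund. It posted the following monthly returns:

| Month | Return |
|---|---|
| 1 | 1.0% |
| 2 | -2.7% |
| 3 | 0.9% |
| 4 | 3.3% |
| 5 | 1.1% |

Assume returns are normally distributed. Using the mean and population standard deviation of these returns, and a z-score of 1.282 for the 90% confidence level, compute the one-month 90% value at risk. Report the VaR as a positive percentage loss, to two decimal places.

r̄ = (1 − 2.7 + 0.9 + 3.3 + 1.1) / 5 = 3.60 / 5 = 0.7200%
Σ(r − r̄)² = 18.6080; population σ = √(18.6080/5) = 1.9291%
VaR = −(r̄ − z·σ) = −(0.7200 − 1.282 × 1.9291) = −(-1.7531) = 1.7531%

1.75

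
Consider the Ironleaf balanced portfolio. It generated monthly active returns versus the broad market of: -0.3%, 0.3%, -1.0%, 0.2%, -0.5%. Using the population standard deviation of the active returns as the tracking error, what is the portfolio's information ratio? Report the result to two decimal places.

Mean return r̄ = -1.30 / 5 = -0.2600%
Σ(r − r̄)² = (-0.3 − (-0.2600))² + (0.3 − (-0.2600))² + (-1 − (-0.2600))² + … = 1.1320
population σ = √(1.1320 / 5) = √0.2264 = 0.4758%
IR = r̄ / tracking error = -0.2600 / 0.4758 = -0.5464

-0.55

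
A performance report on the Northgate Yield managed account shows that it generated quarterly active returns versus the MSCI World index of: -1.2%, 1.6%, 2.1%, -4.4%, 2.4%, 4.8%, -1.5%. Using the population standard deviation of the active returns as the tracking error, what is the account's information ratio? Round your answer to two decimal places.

0.19

r̄ = (-1.2 + 1.6 + 2.1 − 4.4 + 2.4 + 4.8 − 1.5) / 7 = 3.80 / 7 = 0.5429%
Population σ = √[Σ(r − r̄)² / 7] = √[56.7571 / 7] = √8.1082 = 2.8475%
IR = r̄ / tracking error = 0.5429 / 2.8475 = 0.1907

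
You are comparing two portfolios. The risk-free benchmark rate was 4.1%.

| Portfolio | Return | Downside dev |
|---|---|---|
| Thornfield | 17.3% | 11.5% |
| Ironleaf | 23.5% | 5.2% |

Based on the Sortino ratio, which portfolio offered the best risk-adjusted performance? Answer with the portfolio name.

Thornfield: Sortino ratio = (17.3% − 4.1%) / 11.5% = 1.148
Ironleaf: Sortino ratio = (23.5% − 4.1%) / 5.2% = 3.731
Highest: Ironleaf (3.731).

Ironleaf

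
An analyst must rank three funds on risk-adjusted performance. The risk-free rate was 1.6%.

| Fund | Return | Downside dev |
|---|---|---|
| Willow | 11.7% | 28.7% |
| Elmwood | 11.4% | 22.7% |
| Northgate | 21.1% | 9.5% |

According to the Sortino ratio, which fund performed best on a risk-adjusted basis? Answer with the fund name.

Willow: Sortino ratio = (11.7% − 1.6%) / 28.7% = 0.352
Elmwood: Sortino ratio = (11.4% − 1.6%) / 22.7% = 0.432
Northgate: Sortino ratio = (21.1% − 1.6%) / 9.5% = 2.053
Highest: Northgate (2.053).

Northgate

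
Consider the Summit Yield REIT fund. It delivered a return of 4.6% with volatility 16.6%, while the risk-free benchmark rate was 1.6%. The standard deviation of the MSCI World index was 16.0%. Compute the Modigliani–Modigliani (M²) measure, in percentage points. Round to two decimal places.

4.49

Sharpe = (Rp − Rf) / σp = (4.6% − 1.6%) / 16.6% = 0.1807
M² = Rf + Sharpe × σm = 1.6% + 0.1807 × 16.0% = 4.4912%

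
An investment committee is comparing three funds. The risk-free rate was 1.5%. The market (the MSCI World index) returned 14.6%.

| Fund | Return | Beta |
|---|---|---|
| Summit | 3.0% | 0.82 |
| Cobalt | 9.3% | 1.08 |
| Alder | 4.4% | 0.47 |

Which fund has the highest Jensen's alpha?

Alder

Summit: α = 3.0% − [1.5% + 0.82 × (14.6% − 1.5%)] = -9.242
Cobalt: α = 9.3% − [1.5% + 1.08 × (14.6% − 1.5%)] = -6.348
Alder: α = 4.4% − [1.5% + 0.47 × (14.6% − 1.5%)] = -3.257
Highest: Alder (-3.257).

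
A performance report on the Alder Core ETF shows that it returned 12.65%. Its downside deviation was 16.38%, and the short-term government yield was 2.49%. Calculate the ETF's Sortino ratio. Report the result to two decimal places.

Sortino = (Rp − Rf) / σd = (12.65% − 2.49%) / 16.38% = 10.16% / 16.38% = 0.6203

0.62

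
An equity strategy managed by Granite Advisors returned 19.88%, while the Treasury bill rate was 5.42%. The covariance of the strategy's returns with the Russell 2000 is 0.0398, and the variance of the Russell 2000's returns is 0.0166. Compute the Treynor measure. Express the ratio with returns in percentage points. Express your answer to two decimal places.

β = Cov / Var = 0.0398 / 0.0166 = 2.3976
Treynor = (Rp − Rf) / β = (19.88% − 5.42%) / 2.3976 = 14.46 / 2.3976 = 6.0310

6.03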